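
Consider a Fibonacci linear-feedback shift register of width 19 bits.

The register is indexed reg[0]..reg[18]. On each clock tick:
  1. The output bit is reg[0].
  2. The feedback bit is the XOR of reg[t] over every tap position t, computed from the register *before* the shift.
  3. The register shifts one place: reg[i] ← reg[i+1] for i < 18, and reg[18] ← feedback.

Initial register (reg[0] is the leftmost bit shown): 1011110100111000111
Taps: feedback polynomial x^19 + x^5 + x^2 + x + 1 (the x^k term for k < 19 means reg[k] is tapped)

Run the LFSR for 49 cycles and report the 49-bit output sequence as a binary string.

1011110100111000111100101001011010010001111001100

k : reg_k → out_k, fb_k
0: 1011110100111000111 → 1, fb=1
1: 0111101001110001111 → 0, fb=0
2: 1111010011100011110 → 1, fb=0
3: 1110100111000111100 → 1, fb=1
4: 1101001110001111001 → 1, fb=0
5: 1010011100011110010 → 1, fb=1
6: 0100111000111100101 → 0, fb=0
7: 1001110001111001010 → 1, fb=0
8: 0011100011110010100 → 0, fb=1
9: 0111000111100101001 → 0, fb=0
10: 1110001111001010010 → 1, fb=1
11: 1100011110010100101 → 1, fb=1
12: 1000111100101001011 → 1, fb=0
13: 0001111001010010110 → 0, fb=1
14: 0011110010100101101 → 0, fb=0
15: 0111100101001011010 → 0, fb=0
16: 1111001010010110100 → 1, fb=1
17: 1110010100101101001 → 1, fb=0
18: 1100101001011010010 → 1, fb=0
19: 1001010010110100100 → 1, fb=0
20: 0010100101101001000 → 0, fb=1
21: 0101001011010010001 → 0, fb=1
22: 1010010110100100011 → 1, fb=1
23: 0100101101001000111 → 0, fb=1
24: 1001011010010001111 → 1, fb=0
25: 0010110100100011110 → 0, fb=0
26: 0101101001000111100 → 0, fb=1
27: 1011010010001111001 → 1, fb=1
28: 0110100100011110011 → 0, fb=0
29: 1101001000111100110 → 1, fb=0
30: 1010010001111001100 → 1, fb=1
31: 0100100011110011001 → 0, fb=1
32: 1001000111100110011 → 1, fb=1
33: 0010001111001100111 → 0, fb=1
34: 0100011110011001111 → 0, fb=0
35: 1000111100110011110 → 1, fb=0
36: 0001111001100111100 → 0, fb=1
37: 0011110011001111001 → 0, fb=0
38: 0111100110011110010 → 0, fb=0
39: 1111001100111100100 → 1, fb=1
40: 1110011001111001001 → 1, fb=0
41: 1100110011110010010 → 1, fb=1
42: 1001100111100100101 → 1, fb=1
43: 0011001111001001011 → 0, fb=1
44: 0110011110010010111 → 0, fb=1
45: 1100111100100101111 → 1, fb=1
46: 1001111001001011111 → 1, fb=0
47: 0011110010010111110 → 0, fb=0
48: 0111100100101111100 → 0, fb=0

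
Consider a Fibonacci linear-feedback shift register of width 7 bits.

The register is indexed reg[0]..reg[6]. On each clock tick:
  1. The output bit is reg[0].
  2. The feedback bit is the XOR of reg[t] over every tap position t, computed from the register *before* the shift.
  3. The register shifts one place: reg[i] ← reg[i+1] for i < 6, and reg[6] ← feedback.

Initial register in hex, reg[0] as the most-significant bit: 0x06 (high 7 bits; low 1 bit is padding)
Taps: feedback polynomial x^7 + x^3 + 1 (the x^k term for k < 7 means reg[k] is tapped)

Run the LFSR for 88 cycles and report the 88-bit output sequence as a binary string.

step | reg (before) | out | fb
   0 | 0000011 | 0 | 0
   1 | 0000110 | 0 | 0
   2 | 0001100 | 0 | 1
   3 | 0011001 | 0 | 1
   4 | 0110011 | 0 | 0
   5 | 1100110 | 1 | 1
   6 | 1001101 | 1 | 0
   7 | 0011010 | 0 | 1
   8 | 0110101 | 0 | 0
   9 | 1101010 | 1 | 0
  10 | 1010100 | 1 | 1
  11 | 0101001 | 0 | 1
  12 | 1010011 | 1 | 1
  13 | 0100111 | 0 | 0
  14 | 1001110 | 1 | 0
  15 | 0011100 | 0 | 1
  16 | 0111001 | 0 | 1
  17 | 1110011 | 1 | 1
  18 | 1100111 | 1 | 1
  19 | 1001111 | 1 | 0
  20 | 0011110 | 0 | 1
  21 | 0111101 | 0 | 1
  22 | 1111011 | 1 | 0
  23 | 1110110 | 1 | 1
  24 | 1101101 | 1 | 0
  25 | 1011010 | 1 | 0
  26 | 0110100 | 0 | 0
  27 | 1101000 | 1 | 0
  28 | 1010000 | 1 | 1
  29 | 0100001 | 0 | 0
  30 | 1000010 | 1 | 1
  31 | 0000101 | 0 | 0
  32 | 0001010 | 0 | 1
  33 | 0010101 | 0 | 0
  34 | 0101010 | 0 | 1
  35 | 1010101 | 1 | 1
  36 | 0101011 | 0 | 1
  37 | 1010111 | 1 | 1
  38 | 0101111 | 0 | 1
  39 | 1011111 | 1 | 0
  40 | 0111110 | 0 | 1
  41 | 1111101 | 1 | 0
  42 | 1111010 | 1 | 0
  43 | 1110100 | 1 | 1
  44 | 1101001 | 1 | 0
  45 | 1010010 | 1 | 1
  46 | 0100101 | 0 | 0
  47 | 1001010 | 1 | 0
  48 | 0010100 | 0 | 0
  49 | 0101000 | 0 | 1
  50 | 1010001 | 1 | 1
  51 | 0100011 | 0 | 0
  52 | 1000110 | 1 | 1
  53 | 0001101 | 0 | 1
  54 | 0011011 | 0 | 1
  55 | 0110111 | 0 | 0
  56 | 1101110 | 1 | 0
  57 | 1011100 | 1 | 0
  58 | 0111000 | 0 | 1
  59 | 1110001 | 1 | 1
  60 | 1100011 | 1 | 1
  61 | 1000111 | 1 | 1
  62 | 0001111 | 0 | 1
  63 | 0011111 | 0 | 1
  64 | 0111111 | 0 | 1
  65 | 1111111 | 1 | 0
  66 | 1111110 | 1 | 0
  67 | 1111100 | 1 | 0
  68 | 1111000 | 1 | 0
  69 | 1110000 | 1 | 1
  70 | 1100001 | 1 | 1
  71 | 1000011 | 1 | 1
  72 | 0000111 | 0 | 0
  73 | 0001110 | 0 | 1
  74 | 0011101 | 0 | 1
  75 | 0111011 | 0 | 1
  76 | 1110111 | 1 | 1
  77 | 1101111 | 1 | 0
  78 | 1011110 | 1 | 0
  79 | 0111100 | 0 | 1
  80 | 1111001 | 1 | 0
  81 | 1110010 | 1 | 1
  82 | 1100101 | 1 | 1
  83 | 1001011 | 1 | 0
  84 | 0010110 | 0 | 0
  85 | 0101100 | 0 | 1
  86 | 1011001 | 1 | 0
  87 | 0110010 | 0 | 0

0000011001101010011100111101101000010101011111010010100011011100011111110000111011110010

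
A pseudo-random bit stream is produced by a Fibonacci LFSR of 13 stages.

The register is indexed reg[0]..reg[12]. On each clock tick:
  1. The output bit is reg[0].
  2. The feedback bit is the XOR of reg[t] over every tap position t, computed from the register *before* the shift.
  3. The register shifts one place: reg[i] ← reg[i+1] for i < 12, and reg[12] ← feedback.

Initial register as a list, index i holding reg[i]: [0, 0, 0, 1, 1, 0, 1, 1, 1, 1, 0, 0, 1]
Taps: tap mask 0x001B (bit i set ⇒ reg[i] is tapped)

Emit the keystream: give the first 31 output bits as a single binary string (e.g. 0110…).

0001101111001010011101010101001

tick  register→output (feedback)
  0  0001101111001→0 (0)
  1  0011011110010→0 (1)
  2  0110111100101→0 (0)
  3  1101111001010→1 (0)
  4  1011110010100→1 (1)
  5  0111100101001→0 (1)
  6  1111001010011→1 (1)
  7  1110010100111→1 (0)
  8  1100101001110→1 (1)
  9  1001010011101→1 (0)
 10  0010100111010→0 (1)
 11  0101001110101→0 (0)
 12  1010011101010→1 (1)
 13  0100111010101→0 (0)
 14  1001110101010→1 (1)
 15  0011101010101→0 (0)
 16  0111010101010→0 (0)
 17  1110101010100→1 (1)
 18  1101010101001→1 (1)
 19  1010101010011→1 (0)
 20  0101010100110→0 (0)
 21  1010101001100→1 (0)
 22  0101010011000→0 (0)
 23  1010100110000→1 (0)
 24  0101001100000→0 (0)
 25  1010011000000→1 (1)
 26  0100110000001→0 (0)
 27  1001100000010→1 (1)
 28  0011000000101→0 (1)
 29  0110000001011→0 (1)
 30  1100000010111→1 (0)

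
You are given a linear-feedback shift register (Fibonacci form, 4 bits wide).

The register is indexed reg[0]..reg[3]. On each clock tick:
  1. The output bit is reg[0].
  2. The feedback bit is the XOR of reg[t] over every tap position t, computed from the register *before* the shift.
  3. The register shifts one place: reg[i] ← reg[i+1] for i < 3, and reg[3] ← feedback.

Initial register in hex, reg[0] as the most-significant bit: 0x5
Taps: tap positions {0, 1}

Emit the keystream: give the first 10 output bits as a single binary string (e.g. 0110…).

0101111000

tick  register→output (feedback)
  0  0101→0 (1)
  1  1011→1 (1)
  2  0111→0 (1)
  3  1111→1 (0)
  4  1110→1 (0)
  5  1100→1 (0)
  6  1000→1 (1)
  7  0001→0 (0)
  8  0010→0 (0)
  9  0100→0 (1)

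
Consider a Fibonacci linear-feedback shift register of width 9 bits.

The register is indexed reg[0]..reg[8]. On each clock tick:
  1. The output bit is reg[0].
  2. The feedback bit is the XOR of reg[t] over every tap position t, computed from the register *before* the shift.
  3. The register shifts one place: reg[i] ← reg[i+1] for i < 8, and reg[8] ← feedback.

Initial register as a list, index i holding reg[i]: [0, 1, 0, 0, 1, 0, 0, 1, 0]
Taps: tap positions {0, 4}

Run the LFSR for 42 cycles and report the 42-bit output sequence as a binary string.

k : reg_k → out_k, fb_k
0: 010010010 → 0, fb=1
1: 100100101 → 1, fb=1
2: 001001011 → 0, fb=0
3: 010010110 → 0, fb=1
4: 100101101 → 1, fb=1
5: 001011011 → 0, fb=1
6: 010110111 → 0, fb=1
7: 101101111 → 1, fb=1
8: 011011111 → 0, fb=1
9: 110111111 → 1, fb=0
10: 101111110 → 1, fb=0
11: 011111100 → 0, fb=1
12: 111111001 → 1, fb=0
13: 111110010 → 1, fb=0
14: 111100100 → 1, fb=1
15: 111001001 → 1, fb=1
16: 110010011 → 1, fb=0
17: 100100110 → 1, fb=1
18: 001001101 → 0, fb=0
19: 010011010 → 0, fb=1
20: 100110101 → 1, fb=0
21: 001101010 → 0, fb=0
22: 011010100 → 0, fb=1
23: 110101001 → 1, fb=1
24: 101010011 → 1, fb=0
25: 010100110 → 0, fb=0
26: 101001100 → 1, fb=1
27: 010011001 → 0, fb=1
28: 100110011 → 1, fb=0
29: 001100110 → 0, fb=0
30: 011001100 → 0, fb=0
31: 110011000 → 1, fb=0
32: 100110000 → 1, fb=0
33: 001100000 → 0, fb=0
34: 011000000 → 0, fb=0
35: 110000000 → 1, fb=1
36: 100000001 → 1, fb=1
37: 000000011 → 0, fb=0
38: 000000110 → 0, fb=0
39: 000001100 → 0, fb=0
40: 000011000 → 0, fb=1
41: 000110001 → 0, fb=1

010010010110111111001001101010011001100000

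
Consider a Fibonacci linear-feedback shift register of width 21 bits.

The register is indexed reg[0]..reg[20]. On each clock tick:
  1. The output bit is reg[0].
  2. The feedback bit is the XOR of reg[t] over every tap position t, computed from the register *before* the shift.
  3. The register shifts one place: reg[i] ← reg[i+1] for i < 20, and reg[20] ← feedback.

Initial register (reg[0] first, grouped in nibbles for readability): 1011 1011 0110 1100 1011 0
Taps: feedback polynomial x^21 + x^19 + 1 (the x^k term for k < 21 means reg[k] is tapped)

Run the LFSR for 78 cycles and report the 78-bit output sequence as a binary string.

101110110110110010110001101101101101000111110001110001110101100111110010100111

k : reg_k → out_k, fb_k
0: 101110110110110010110 → 1, fb=0
1: 011101101101100101100 → 0, fb=0
2: 111011011011001011000 → 1, fb=1
3: 110110110110010110001 → 1, fb=1
4: 101101101100101100011 → 1, fb=0
5: 011011011001011000110 → 0, fb=1
6: 110110110010110001101 → 1, fb=1
7: 101101100101100011011 → 1, fb=0
8: 011011001011000110110 → 0, fb=1
9: 110110010110001101101 → 1, fb=1
10: 101100101100011011011 → 1, fb=0
11: 011001011000110110110 → 0, fb=1
12: 110010110001101101101 → 1, fb=1
13: 100101100011011011011 → 1, fb=0
14: 001011000110110110110 → 0, fb=1
15: 010110001101101101101 → 0, fb=0
16: 101100011011011011010 → 1, fb=0
17: 011000110110110110100 → 0, fb=0
18: 110001101101101101000 → 1, fb=1
19: 100011011011011010001 → 1, fb=1
20: 000110110110110100011 → 0, fb=1
21: 001101101101101000111 → 0, fb=1
22: 011011011011010001111 → 0, fb=1
23: 110110110110100011111 → 1, fb=0
24: 101101101101000111110 → 1, fb=0
25: 011011011010001111100 → 0, fb=0
26: 110110110100011111000 → 1, fb=1
27: 101101101000111110001 → 1, fb=1
28: 011011010001111100011 → 0, fb=1
29: 110110100011111000111 → 1, fb=0
30: 101101000111110001110 → 1, fb=0
31: 011010001111100011100 → 0, fb=0
32: 110100011111000111000 → 1, fb=1
33: 101000111110001110001 → 1, fb=1
34: 010001111100011100011 → 0, fb=1
35: 100011111000111000111 → 1, fb=0
36: 000111110001110001110 → 0, fb=1
37: 001111100011100011101 → 0, fb=0
38: 011111000111000111010 → 0, fb=1
39: 111110001110001110101 → 1, fb=1
40: 111100011100011101011 → 1, fb=0
41: 111000111000111010110 → 1, fb=0
42: 110001110001110101100 → 1, fb=1
43: 100011100011101011001 → 1, fb=1
44: 000111000111010110011 → 0, fb=1
45: 001110001110101100111 → 0, fb=1
46: 011100011101011001111 → 0, fb=1
47: 111000111010110011111 → 1, fb=0
48: 110001110101100111110 → 1, fb=0
49: 100011101011001111100 → 1, fb=1
50: 000111010110011111001 → 0, fb=0
51: 001110101100111110010 → 0, fb=1
52: 011101011001111100101 → 0, fb=0
53: 111010110011111001010 → 1, fb=0
54: 110101100111110010100 → 1, fb=1
55: 101011001111100101001 → 1, fb=1
56: 010110011111001010011 → 0, fb=1
57: 101100111110010100111 → 1, fb=0
58: 011001111100101001110 → 0, fb=1
59: 110011111001010011101 → 1, fb=1
60: 100111110010100111011 → 1, fb=0
61: 001111100101001110110 → 0, fb=1
62: 011111001010011101101 → 0, fb=0
63: 111110010100111011010 → 1, fb=0
64: 111100101001110110100 → 1, fb=1
65: 111001010011101101001 → 1, fb=1
66: 110010100111011010011 → 1, fb=0
67: 100101001110110100110 → 1, fb=0
68: 001010011101101001100 → 0, fb=0
69: 010100111011010011000 → 0, fb=0
70: 101001110110100110000 → 1, fb=1
71: 010011101101001100001 → 0, fb=0
72: 100111011010011000010 → 1, fb=0
73: 001110110100110000100 → 0, fb=0
74: 011101101001100001000 → 0, fb=0
75: 111011010011000010000 → 1, fb=1
76: 110110100110000100001 → 1, fb=1
77: 101101001100001000011 → 1, fb=0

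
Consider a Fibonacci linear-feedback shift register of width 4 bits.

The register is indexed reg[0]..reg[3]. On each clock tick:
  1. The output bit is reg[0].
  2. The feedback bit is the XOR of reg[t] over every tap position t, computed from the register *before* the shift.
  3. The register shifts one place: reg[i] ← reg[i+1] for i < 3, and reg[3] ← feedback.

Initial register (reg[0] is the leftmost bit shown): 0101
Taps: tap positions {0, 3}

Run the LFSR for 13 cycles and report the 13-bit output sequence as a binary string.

0101100100011

step | reg (before) | out | fb
   0 | 0101 | 0 | 1
   1 | 1011 | 1 | 0
   2 | 0110 | 0 | 0
   3 | 1100 | 1 | 1
   4 | 1001 | 1 | 0
   5 | 0010 | 0 | 0
   6 | 0100 | 0 | 0
   7 | 1000 | 1 | 1
   8 | 0001 | 0 | 1
   9 | 0011 | 0 | 1
  10 | 0111 | 0 | 1
  11 | 1111 | 1 | 0
  12 | 1110 | 1 | 1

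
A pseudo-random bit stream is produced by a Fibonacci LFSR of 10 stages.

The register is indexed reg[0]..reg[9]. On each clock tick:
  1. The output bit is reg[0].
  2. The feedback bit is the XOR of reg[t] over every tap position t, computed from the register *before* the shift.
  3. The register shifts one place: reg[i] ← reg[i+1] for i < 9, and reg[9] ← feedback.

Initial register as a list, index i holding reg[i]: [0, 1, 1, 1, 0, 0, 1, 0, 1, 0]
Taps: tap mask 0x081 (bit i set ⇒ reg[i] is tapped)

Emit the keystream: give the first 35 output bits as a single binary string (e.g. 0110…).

step | reg (before) | out | fb
   0 | 0111001010 | 0 | 0
   1 | 1110010100 | 1 | 0
   2 | 1100101000 | 1 | 1
   3 | 1001010001 | 1 | 1
   4 | 0010100011 | 0 | 0
   5 | 0101000110 | 0 | 1
   6 | 1010001101 | 1 | 0
   7 | 0100011010 | 0 | 0
   8 | 1000110100 | 1 | 0
   9 | 0001101000 | 0 | 0
  10 | 0011010000 | 0 | 0
  11 | 0110100000 | 0 | 0
  12 | 1101000000 | 1 | 1
  13 | 1010000001 | 1 | 1
  14 | 0100000011 | 0 | 0
  15 | 1000000110 | 1 | 0
  16 | 0000001100 | 0 | 1
  17 | 0000011001 | 0 | 0
  18 | 0000110010 | 0 | 0
  19 | 0001100100 | 0 | 1
  20 | 0011001001 | 0 | 0
  21 | 0110010010 | 0 | 0
  22 | 1100100100 | 1 | 0
  23 | 1001001000 | 1 | 1
  24 | 0010010001 | 0 | 0
  25 | 0100100010 | 0 | 0
  26 | 1001000100 | 1 | 0
  27 | 0010001000 | 0 | 0
  28 | 0100010000 | 0 | 0
  29 | 1000100000 | 1 | 1
  30 | 0001000001 | 0 | 0
  31 | 0010000010 | 0 | 0
  32 | 0100000100 | 0 | 1
  33 | 1000001001 | 1 | 1
  34 | 0000010011 | 0 | 0

01110010100011010000001100100100010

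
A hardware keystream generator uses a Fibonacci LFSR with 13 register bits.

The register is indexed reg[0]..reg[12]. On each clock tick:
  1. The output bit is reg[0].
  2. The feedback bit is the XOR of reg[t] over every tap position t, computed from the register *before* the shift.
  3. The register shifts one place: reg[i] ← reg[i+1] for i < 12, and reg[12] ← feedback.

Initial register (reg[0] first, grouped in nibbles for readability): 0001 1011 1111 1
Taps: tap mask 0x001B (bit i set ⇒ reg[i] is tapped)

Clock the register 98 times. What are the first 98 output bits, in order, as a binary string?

step | reg (before) | out | fb
   0 | 0001101111111 | 0 | 0
   1 | 0011011111110 | 0 | 1
   2 | 0110111111101 | 0 | 0
   3 | 1101111111010 | 1 | 0
   4 | 1011111110100 | 1 | 1
   5 | 0111111101001 | 0 | 1
   6 | 1111111010011 | 1 | 0
   7 | 1111110100110 | 1 | 0
   8 | 1111101001100 | 1 | 0
   9 | 1111010011000 | 1 | 1
  10 | 1110100110001 | 1 | 1
  11 | 1101001100011 | 1 | 1
  12 | 1010011000111 | 1 | 1
  13 | 0100110001111 | 0 | 0
  14 | 1001100011110 | 1 | 1
  15 | 0011000111101 | 0 | 1
  16 | 0110001111011 | 0 | 1
  17 | 1100011110111 | 1 | 0
  18 | 1000111101110 | 1 | 0
  19 | 0001111011100 | 0 | 0
  20 | 0011110111000 | 0 | 0
  21 | 0111101110000 | 0 | 1
  22 | 1111011100001 | 1 | 1
  23 | 1110111000011 | 1 | 1
  24 | 1101110000111 | 1 | 0
  25 | 1011100001110 | 1 | 1
  26 | 0111000011101 | 0 | 0
  27 | 1110000111010 | 1 | 0
  28 | 1100001110100 | 1 | 0
  29 | 1000011101000 | 1 | 1
  30 | 0000111010001 | 0 | 1
  31 | 0001110100011 | 0 | 0
  32 | 0011101000110 | 0 | 0
  33 | 0111010001100 | 0 | 0
  34 | 1110100011000 | 1 | 1
  35 | 1101000110001 | 1 | 1
  36 | 1010001100011 | 1 | 1
  37 | 0100011000111 | 0 | 1
  38 | 1000110001111 | 1 | 0
  39 | 0001100011110 | 0 | 0
  40 | 0011000111100 | 0 | 1
  41 | 0110001111001 | 0 | 1
  42 | 1100011110011 | 1 | 0
  43 | 1000111100110 | 1 | 0
  44 | 0001111001100 | 0 | 0
  45 | 0011110011000 | 0 | 0
  46 | 0111100110000 | 0 | 1
  47 | 1111001100001 | 1 | 1
  48 | 1110011000011 | 1 | 0
  49 | 1100110000110 | 1 | 1
  50 | 1001100001101 | 1 | 1
  51 | 0011000011011 | 0 | 1
  52 | 0110000110111 | 0 | 1
  53 | 1100001101111 | 1 | 0
  54 | 1000011011110 | 1 | 1
  55 | 0000110111101 | 0 | 1
  56 | 0001101111011 | 0 | 0
  57 | 0011011110110 | 0 | 1
  58 | 0110111101101 | 0 | 0
  59 | 1101111011010 | 1 | 0
  60 | 1011110110100 | 1 | 1
  61 | 0111101101001 | 0 | 1
  62 | 1111011010011 | 1 | 1
  63 | 1110110100111 | 1 | 1
  64 | 1101101001111 | 1 | 0
  65 | 1011010011110 | 1 | 0
  66 | 0110100111100 | 0 | 0
  67 | 1101001111000 | 1 | 1
  68 | 1010011110001 | 1 | 1
  69 | 0100111100011 | 0 | 0
  70 | 1001111000110 | 1 | 1
  71 | 0011110001101 | 0 | 0
  72 | 0111100011010 | 0 | 1
  73 | 1111000110101 | 1 | 1
  74 | 1110001101011 | 1 | 0
  75 | 1100011010110 | 1 | 0
  76 | 1000110101100 | 1 | 0
  77 | 0001101011000 | 0 | 0
  78 | 0011010110000 | 0 | 1
  79 | 0110101100001 | 0 | 0
  80 | 1101011000010 | 1 | 1
  81 | 1010110000101 | 1 | 0
  82 | 0101100001010 | 0 | 1
  83 | 1011000010101 | 1 | 0
  84 | 0110000101010 | 0 | 1
  85 | 1100001010101 | 1 | 0
  86 | 1000010101010 | 1 | 1
  87 | 0000101010101 | 0 | 1
  88 | 0001010101011 | 0 | 1
  89 | 0010101010111 | 0 | 1
  90 | 0101010101111 | 0 | 0
  91 | 1010101011110 | 1 | 0
  92 | 0101010111100 | 0 | 0
  93 | 1010101111000 | 1 | 0
  94 | 0101011110000 | 0 | 0
  95 | 1010111100000 | 1 | 0
  96 | 0101111000000 | 0 | 1
  97 | 1011110000001 | 1 | 1

00011011111110100110001111011100001110100011000111100110000110111101101001111000110101100001010101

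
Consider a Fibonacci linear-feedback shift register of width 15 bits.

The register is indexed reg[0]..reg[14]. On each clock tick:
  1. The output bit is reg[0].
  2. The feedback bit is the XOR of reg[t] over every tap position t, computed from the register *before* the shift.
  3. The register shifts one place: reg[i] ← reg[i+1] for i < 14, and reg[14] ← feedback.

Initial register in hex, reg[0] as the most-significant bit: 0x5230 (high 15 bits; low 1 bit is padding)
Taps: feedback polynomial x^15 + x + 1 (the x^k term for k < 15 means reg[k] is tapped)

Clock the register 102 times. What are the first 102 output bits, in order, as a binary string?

step | reg (before) | out | fb
   0 | 010100100011000 | 0 | 1
   1 | 101001000110001 | 1 | 1
   2 | 010010001100011 | 0 | 1
   3 | 100100011000111 | 1 | 1
   4 | 001000110001111 | 0 | 0
   5 | 010001100011110 | 0 | 1
   6 | 100011000111101 | 1 | 1
   7 | 000110001111011 | 0 | 0
   8 | 001100011110110 | 0 | 0
   9 | 011000111101100 | 0 | 1
  10 | 110001111011001 | 1 | 0
  11 | 100011110110010 | 1 | 1
  12 | 000111101100101 | 0 | 0
  13 | 001111011001010 | 0 | 0
  14 | 011110110010100 | 0 | 1
  15 | 111101100101001 | 1 | 0
  16 | 111011001010010 | 1 | 0
  17 | 110110010100100 | 1 | 0
  18 | 101100101001000 | 1 | 1
  19 | 011001010010001 | 0 | 1
  20 | 110010100100011 | 1 | 0
  21 | 100101001000110 | 1 | 1
  22 | 001010010001101 | 0 | 0
  23 | 010100100011010 | 0 | 1
  24 | 101001000110101 | 1 | 1
  25 | 010010001101011 | 0 | 1
  26 | 100100011010111 | 1 | 1
  27 | 001000110101111 | 0 | 0
  28 | 010001101011110 | 0 | 1
  29 | 100011010111101 | 1 | 1
  30 | 000110101111011 | 0 | 0
  31 | 001101011110110 | 0 | 0
  32 | 011010111101100 | 0 | 1
  33 | 110101111011001 | 1 | 0
  34 | 101011110110010 | 1 | 1
  35 | 010111101100101 | 0 | 1
  36 | 101111011001011 | 1 | 1
  37 | 011110110010111 | 0 | 1
  38 | 111101100101111 | 1 | 0
  39 | 111011001011110 | 1 | 0
  40 | 110110010111100 | 1 | 0
  41 | 101100101111000 | 1 | 1
  42 | 011001011110001 | 0 | 1
  43 | 110010111100011 | 1 | 0
  44 | 100101111000110 | 1 | 1
  45 | 001011110001101 | 0 | 0
  46 | 010111100011010 | 0 | 1
  47 | 101111000110101 | 1 | 1
  48 | 011110001101011 | 0 | 1
  49 | 111100011010111 | 1 | 0
  50 | 111000110101110 | 1 | 0
  51 | 110001101011100 | 1 | 0
  52 | 100011010111000 | 1 | 1
  53 | 000110101110001 | 0 | 0
  54 | 001101011100010 | 0 | 0
  55 | 011010111000100 | 0 | 1
  56 | 110101110001001 | 1 | 0
  57 | 101011100010010 | 1 | 1
  58 | 010111000100101 | 0 | 1
  59 | 101110001001011 | 1 | 1
  60 | 011100010010111 | 0 | 1
  61 | 111000100101111 | 1 | 0
  62 | 110001001011110 | 1 | 0
  63 | 100010010111100 | 1 | 1
  64 | 000100101111001 | 0 | 0
  65 | 001001011110010 | 0 | 0
  66 | 010010111100100 | 0 | 1
  67 | 100101111001001 | 1 | 1
  68 | 001011110010011 | 0 | 0
  69 | 010111100100110 | 0 | 1
  70 | 101111001001101 | 1 | 1
  71 | 011110010011011 | 0 | 1
  72 | 111100100110111 | 1 | 0
  73 | 111001001101110 | 1 | 0
  74 | 110010011011100 | 1 | 0
  75 | 100100110111000 | 1 | 1
  76 | 001001101110001 | 0 | 0
  77 | 010011011100010 | 0 | 1
  78 | 100110111000101 | 1 | 1
  79 | 001101110001011 | 0 | 0
  80 | 011011100010110 | 0 | 1
  81 | 110111000101101 | 1 | 0
  82 | 101110001011010 | 1 | 1
  83 | 011100010110101 | 0 | 1
  84 | 111000101101011 | 1 | 0
  85 | 110001011010110 | 1 | 0
  86 | 100010110101100 | 1 | 1
  87 | 000101101011001 | 0 | 0
  88 | 001011010110010 | 0 | 0
  89 | 010110101100100 | 0 | 1
  90 | 101101011001001 | 1 | 1
  91 | 011010110010011 | 0 | 1
  92 | 110101100100111 | 1 | 0
  93 | 101011001001110 | 1 | 1
  94 | 010110010011101 | 0 | 1
  95 | 101100100111011 | 1 | 1
  96 | 011001001110111 | 0 | 1
  97 | 110010011101111 | 1 | 0
  98 | 100100111011110 | 1 | 1
  99 | 001001110111101 | 0 | 0
 100 | 010011101111010 | 0 | 1
 101 | 100111011110101 | 1 | 1

010100100011000111101100101001000110101111011001011110001101011100010010111100100110111000101101011001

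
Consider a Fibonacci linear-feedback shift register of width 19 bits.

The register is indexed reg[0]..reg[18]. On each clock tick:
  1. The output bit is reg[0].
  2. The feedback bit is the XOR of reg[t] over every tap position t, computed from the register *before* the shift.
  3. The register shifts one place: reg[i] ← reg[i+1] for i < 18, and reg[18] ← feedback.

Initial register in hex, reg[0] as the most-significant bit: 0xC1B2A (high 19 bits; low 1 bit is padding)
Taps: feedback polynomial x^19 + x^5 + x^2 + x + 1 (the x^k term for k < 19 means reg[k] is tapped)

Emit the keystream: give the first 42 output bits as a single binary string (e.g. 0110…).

110000011011001010101110010010010001000001

step | reg (before) | out | fb
   0 | 1100000110110010101 | 1 | 0
   1 | 1000001101100101010 | 1 | 1
   2 | 0000011011001010101 | 0 | 1
   3 | 0000110110010101011 | 0 | 1
   4 | 0001101100101010111 | 0 | 0
   5 | 0011011001010101110 | 0 | 0
   6 | 0110110010101011100 | 0 | 1
   7 | 1101100101010111001 | 1 | 0
   8 | 1011001010101110010 | 1 | 0
   9 | 0110010101011100100 | 0 | 1
  10 | 1100101010111001001 | 1 | 0
  11 | 1001010101110010010 | 1 | 0
  12 | 0010101011100100100 | 0 | 1
  13 | 0101010111001001001 | 0 | 0
  14 | 1010101110010010010 | 1 | 0
  15 | 0101011100100100100 | 0 | 0
  16 | 1010111001001001000 | 1 | 1
  17 | 0101110010010010001 | 0 | 0
  18 | 1011100100100100010 | 1 | 0
  19 | 0111001001001000100 | 0 | 0
  20 | 1110010010010001000 | 1 | 0
  21 | 1100100100100010000 | 1 | 0
  22 | 1001001001000100000 | 1 | 1
  23 | 0010010010001000001 | 0 | 0
  24 | 0100100100010000010 | 0 | 1
  25 | 1001001000100000101 | 1 | 1
  26 | 0010010001000001011 | 0 | 0
  27 | 0100100010000010110 | 0 | 1
  28 | 1001000100000101101 | 1 | 1
  29 | 0010001000001011011 | 0 | 1
  30 | 0100010000010110111 | 0 | 0
  31 | 1000100000101101110 | 1 | 1
  32 | 0001000001011011101 | 0 | 0
  33 | 0010000010110111010 | 0 | 1
  34 | 0100000101101110101 | 0 | 1
  35 | 1000001011011101011 | 1 | 1
  36 | 0000010110111010111 | 0 | 1
  37 | 0000101101110101111 | 0 | 0
  38 | 0001011011101011110 | 0 | 1
  39 | 0010110111010111101 | 0 | 0
  40 | 0101101110101111010 | 0 | 1
  41 | 1011011101011110101 | 1 | 1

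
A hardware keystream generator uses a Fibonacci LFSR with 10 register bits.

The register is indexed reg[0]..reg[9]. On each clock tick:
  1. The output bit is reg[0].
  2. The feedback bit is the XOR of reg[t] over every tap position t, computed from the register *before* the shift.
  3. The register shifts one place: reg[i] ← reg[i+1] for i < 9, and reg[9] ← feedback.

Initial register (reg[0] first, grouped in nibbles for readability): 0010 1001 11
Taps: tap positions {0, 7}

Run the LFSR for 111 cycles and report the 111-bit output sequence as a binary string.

001010011111010011100001000110110010001010011011110111010101110011001110111011100111010100111010000011110110111

k : reg_k → out_k, fb_k
0: 0010100111 → 0, fb=1
1: 0101001111 → 0, fb=1
2: 1010011111 → 1, fb=0
3: 0100111110 → 0, fb=1
4: 1001111101 → 1, fb=0
5: 0011111010 → 0, fb=0
6: 0111110100 → 0, fb=1
7: 1111101001 → 1, fb=1
8: 1111010011 → 1, fb=1
9: 1110100111 → 1, fb=0
10: 1101001110 → 1, fb=0
11: 1010011100 → 1, fb=0
12: 0100111000 → 0, fb=0
13: 1001110000 → 1, fb=1
14: 0011100001 → 0, fb=0
15: 0111000010 → 0, fb=0
16: 1110000100 → 1, fb=0
17: 1100001000 → 1, fb=1
18: 1000010001 → 1, fb=1
19: 0000100011 → 0, fb=0
20: 0001000110 → 0, fb=1
21: 0010001101 → 0, fb=1
22: 0100011011 → 0, fb=0
23: 1000110110 → 1, fb=0
24: 0001101100 → 0, fb=1
25: 0011011001 → 0, fb=0
26: 0110110010 → 0, fb=0
27: 1101100100 → 1, fb=0
28: 1011001000 → 1, fb=1
29: 0110010001 → 0, fb=0
30: 1100100010 → 1, fb=1
31: 1001000101 → 1, fb=0
32: 0010001010 → 0, fb=0
33: 0100010100 → 0, fb=1
34: 1000101001 → 1, fb=1
35: 0001010011 → 0, fb=0
36: 0010100110 → 0, fb=1
37: 0101001101 → 0, fb=1
38: 1010011011 → 1, fb=1
39: 0100110111 → 0, fb=1
40: 1001101111 → 1, fb=0
41: 0011011110 → 0, fb=1
42: 0110111101 → 0, fb=1
43: 1101111011 → 1, fb=1
44: 1011110111 → 1, fb=0
45: 0111101110 → 0, fb=1
46: 1111011101 → 1, fb=0
47: 1110111010 → 1, fb=1
48: 1101110101 → 1, fb=0
49: 1011101010 → 1, fb=1
50: 0111010101 → 0, fb=1
51: 1110101011 → 1, fb=1
52: 1101010111 → 1, fb=0
53: 1010101110 → 1, fb=0
54: 0101011100 → 0, fb=1
55: 1010111001 → 1, fb=1
56: 0101110011 → 0, fb=0
57: 1011100110 → 1, fb=0
58: 0111001100 → 0, fb=1
59: 1110011001 → 1, fb=1
60: 1100110011 → 1, fb=1
61: 1001100111 → 1, fb=0
62: 0011001110 → 0, fb=1
63: 0110011101 → 0, fb=1
64: 1100111011 → 1, fb=1
65: 1001110111 → 1, fb=0
66: 0011101110 → 0, fb=1
67: 0111011101 → 0, fb=1
68: 1110111011 → 1, fb=1
69: 1101110111 → 1, fb=0
70: 1011101110 → 1, fb=0
71: 0111011100 → 0, fb=1
72: 1110111001 → 1, fb=1
73: 1101110011 → 1, fb=1
74: 1011100111 → 1, fb=0
75: 0111001110 → 0, fb=1
76: 1110011101 → 1, fb=0
77: 1100111010 → 1, fb=1
78: 1001110101 → 1, fb=0
79: 0011101010 → 0, fb=0
80: 0111010100 → 0, fb=1
81: 1110101001 → 1, fb=1
82: 1101010011 → 1, fb=1
83: 1010100111 → 1, fb=0
84: 0101001110 → 0, fb=1
85: 1010011101 → 1, fb=0
86: 0100111010 → 0, fb=0
87: 1001110100 → 1, fb=0
88: 0011101000 → 0, fb=0
89: 0111010000 → 0, fb=0
90: 1110100000 → 1, fb=1
91: 1101000001 → 1, fb=1
92: 1010000011 → 1, fb=1
93: 0100000111 → 0, fb=1
94: 1000001111 → 1, fb=0
95: 0000011110 → 0, fb=1
96: 0000111101 → 0, fb=1
97: 0001111011 → 0, fb=0
98: 0011110110 → 0, fb=1
99: 0111101101 → 0, fb=1
100: 1111011011 → 1, fb=1
101: 1110110111 → 1, fb=0
102: 1101101110 → 1, fb=0
103: 1011011100 → 1, fb=0
104: 0110111000 → 0, fb=0
105: 1101110000 → 1, fb=1
106: 1011100001 → 1, fb=1
107: 0111000011 → 0, fb=0
108: 1110000110 → 1, fb=0
109: 1100001100 → 1, fb=0
110: 1000011000 → 1, fb=1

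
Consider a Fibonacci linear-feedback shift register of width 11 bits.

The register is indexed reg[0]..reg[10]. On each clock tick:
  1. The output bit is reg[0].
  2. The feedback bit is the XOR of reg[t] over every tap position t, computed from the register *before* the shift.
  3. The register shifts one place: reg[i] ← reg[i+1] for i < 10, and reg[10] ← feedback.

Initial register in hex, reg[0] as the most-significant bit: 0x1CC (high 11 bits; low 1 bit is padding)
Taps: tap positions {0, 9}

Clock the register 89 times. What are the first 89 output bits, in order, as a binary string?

00011100110101100001110110101001110001000011010111111000100110010100001111011111100111001

step | reg (before) | out | fb
   0 | 00011100110 | 0 | 1
   1 | 00111001101 | 0 | 0
   2 | 01110011010 | 0 | 1
   3 | 11100110101 | 1 | 1
   4 | 11001101011 | 1 | 0
   5 | 10011010110 | 1 | 0
   6 | 00110101100 | 0 | 0
   7 | 01101011000 | 0 | 0
   8 | 11010110000 | 1 | 1
   9 | 10101100001 | 1 | 1
  10 | 01011000011 | 0 | 1
  11 | 10110000111 | 1 | 0
  12 | 01100001110 | 0 | 1
  13 | 11000011101 | 1 | 1
  14 | 10000111011 | 1 | 0
  15 | 00001110110 | 0 | 1
  16 | 00011101101 | 0 | 0
  17 | 00111011010 | 0 | 1
  18 | 01110110101 | 0 | 0
  19 | 11101101010 | 1 | 0
  20 | 11011010100 | 1 | 1
  21 | 10110101001 | 1 | 1
  22 | 01101010011 | 0 | 1
  23 | 11010100111 | 1 | 0
  24 | 10101001110 | 1 | 0
  25 | 01010011100 | 0 | 0
  26 | 10100111000 | 1 | 1
  27 | 01001110001 | 0 | 0
  28 | 10011100010 | 1 | 0
  29 | 00111000100 | 0 | 0
  30 | 01110001000 | 0 | 0
  31 | 11100010000 | 1 | 1
  32 | 11000100001 | 1 | 1
  33 | 10001000011 | 1 | 0
  34 | 00010000110 | 0 | 1
  35 | 00100001101 | 0 | 0
  36 | 01000011010 | 0 | 1
  37 | 10000110101 | 1 | 1
  38 | 00001101011 | 0 | 1
  39 | 00011010111 | 0 | 1
  40 | 00110101111 | 0 | 1
  41 | 01101011111 | 0 | 1
  42 | 11010111111 | 1 | 0
  43 | 10101111110 | 1 | 0
  44 | 01011111100 | 0 | 0
  45 | 10111111000 | 1 | 1
  46 | 01111110001 | 0 | 0
  47 | 11111100010 | 1 | 0
  48 | 11111000100 | 1 | 1
  49 | 11110001001 | 1 | 1
  50 | 11100010011 | 1 | 0
  51 | 11000100110 | 1 | 0
  52 | 10001001100 | 1 | 1
  53 | 00010011001 | 0 | 0
  54 | 00100110010 | 0 | 1
  55 | 01001100101 | 0 | 0
  56 | 10011001010 | 1 | 0
  57 | 00110010100 | 0 | 0
  58 | 01100101000 | 0 | 0
  59 | 11001010000 | 1 | 1
  60 | 10010100001 | 1 | 1
  61 | 00101000011 | 0 | 1
  62 | 01010000111 | 0 | 1
  63 | 10100001111 | 1 | 0
  64 | 01000011110 | 0 | 1
  65 | 10000111101 | 1 | 1
  66 | 00001111011 | 0 | 1
  67 | 00011110111 | 0 | 1
  68 | 00111101111 | 0 | 1
  69 | 01111011111 | 0 | 1
  70 | 11110111111 | 1 | 0
  71 | 11101111110 | 1 | 0
  72 | 11011111100 | 1 | 1
  73 | 10111111001 | 1 | 1
  74 | 01111110011 | 0 | 1
  75 | 11111100111 | 1 | 0
  76 | 11111001110 | 1 | 0
  77 | 11110011100 | 1 | 1
  78 | 11100111001 | 1 | 1
  79 | 11001110011 | 1 | 0
  80 | 10011100110 | 1 | 0
  81 | 00111001100 | 0 | 0
  82 | 01110011000 | 0 | 0
  83 | 11100110000 | 1 | 1
  84 | 11001100001 | 1 | 1
  85 | 10011000011 | 1 | 0
  86 | 00110000110 | 0 | 1
  87 | 01100001101 | 0 | 0
  88 | 11000011010 | 1 | 0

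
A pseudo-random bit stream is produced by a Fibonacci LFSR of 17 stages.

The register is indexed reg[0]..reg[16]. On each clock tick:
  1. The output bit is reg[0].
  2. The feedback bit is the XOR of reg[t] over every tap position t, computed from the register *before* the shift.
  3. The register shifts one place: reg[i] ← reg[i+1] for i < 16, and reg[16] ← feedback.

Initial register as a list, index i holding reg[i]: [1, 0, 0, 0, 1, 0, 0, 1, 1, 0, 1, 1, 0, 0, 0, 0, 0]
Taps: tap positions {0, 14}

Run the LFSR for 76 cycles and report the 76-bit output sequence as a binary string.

1000100110110000010011010111011011111001100010100011101110110011011100111010

step | reg (before) | out | fb
   0 | 10001001101100000 | 1 | 1
   1 | 00010011011000001 | 0 | 0
   2 | 00100110110000010 | 0 | 0
   3 | 01001101100000100 | 0 | 1
   4 | 10011011000001001 | 1 | 1
   5 | 00110110000010011 | 0 | 0
   6 | 01101100000100110 | 0 | 1
   7 | 11011000001001101 | 1 | 0
   8 | 10110000010011010 | 1 | 1
   9 | 01100000100110101 | 0 | 1
  10 | 11000001001101011 | 1 | 1
  11 | 10000010011010111 | 1 | 0
  12 | 00000100110101110 | 0 | 1
  13 | 00001001101011101 | 0 | 1
  14 | 00010011010111011 | 0 | 0
  15 | 00100110101110110 | 0 | 1
  16 | 01001101011101101 | 0 | 1
  17 | 10011010111011011 | 1 | 1
  18 | 00110101110110111 | 0 | 1
  19 | 01101011101101111 | 0 | 1
  20 | 11010111011011111 | 1 | 0
  21 | 10101110110111110 | 1 | 0
  22 | 01011101101111100 | 0 | 1
  23 | 10111011011111001 | 1 | 1
  24 | 01110110111110011 | 0 | 0
  25 | 11101101111100110 | 1 | 0
  26 | 11011011111001100 | 1 | 0
  27 | 10110111110011000 | 1 | 1
  28 | 01101111100110001 | 0 | 0
  29 | 11011111001100010 | 1 | 1
  30 | 10111110011000101 | 1 | 0
  31 | 01111100110001010 | 0 | 0
  32 | 11111001100010100 | 1 | 0
  33 | 11110011000101000 | 1 | 1
  34 | 11100110001010001 | 1 | 1
  35 | 11001100010100011 | 1 | 1
  36 | 10011000101000111 | 1 | 0
  37 | 00110001010001110 | 0 | 1
  38 | 01100010100011101 | 0 | 1
  39 | 11000101000111011 | 1 | 1
  40 | 10001010001110111 | 1 | 0
  41 | 00010100011101110 | 0 | 1
  42 | 00101000111011101 | 0 | 1
  43 | 01010001110111011 | 0 | 0
  44 | 10100011101110110 | 1 | 0
  45 | 01000111011101100 | 0 | 1
  46 | 10001110111011001 | 1 | 1
  47 | 00011101110110011 | 0 | 0
  48 | 00111011101100110 | 0 | 1
  49 | 01110111011001101 | 0 | 1
  50 | 11101110110011011 | 1 | 1
  51 | 11011101100110111 | 1 | 0
  52 | 10111011001101110 | 1 | 0
  53 | 01110110011011100 | 0 | 1
  54 | 11101100110111001 | 1 | 1
  55 | 11011001101110011 | 1 | 1
  56 | 10110011011100111 | 1 | 0
  57 | 01100110111001110 | 0 | 1
  58 | 11001101110011101 | 1 | 0
  59 | 10011011100111010 | 1 | 1
  60 | 00110111001110101 | 0 | 1
  61 | 01101110011101011 | 0 | 0
  62 | 11011100111010110 | 1 | 0
  63 | 10111001110101100 | 1 | 0
  64 | 01110011101011000 | 0 | 0
  65 | 11100111010110000 | 1 | 1
  66 | 11001110101100001 | 1 | 1
  67 | 10011101011000011 | 1 | 1
  68 | 00111010110000111 | 0 | 1
  69 | 01110101100001111 | 0 | 1
  70 | 11101011000011111 | 1 | 0
  71 | 11010110000111110 | 1 | 0
  72 | 10101100001111100 | 1 | 0
  73 | 01011000011111000 | 0 | 0
  74 | 10110000111110000 | 1 | 1
  75 | 01100001111100001 | 0 | 0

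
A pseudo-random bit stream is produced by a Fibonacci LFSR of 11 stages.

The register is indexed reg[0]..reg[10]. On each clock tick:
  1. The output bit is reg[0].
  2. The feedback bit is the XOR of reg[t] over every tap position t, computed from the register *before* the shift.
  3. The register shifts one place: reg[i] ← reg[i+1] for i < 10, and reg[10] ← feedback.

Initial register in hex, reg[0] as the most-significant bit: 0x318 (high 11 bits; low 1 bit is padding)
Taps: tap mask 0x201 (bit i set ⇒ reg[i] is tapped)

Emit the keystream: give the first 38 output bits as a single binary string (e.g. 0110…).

tick  register→output (feedback)
  0  00110001100→0 (0)
  1  01100011000→0 (0)
  2  11000110000→1 (1)
  3  10001100001→1 (1)
  4  00011000011→0 (1)
  5  00110000111→0 (1)
  6  01100001111→0 (1)
  7  11000011111→1 (0)
  8  10000111110→1 (0)
  9  00001111100→0 (0)
 10  00011111000→0 (0)
 11  00111110000→0 (0)
 12  01111100000→0 (0)
 13  11111000000→1 (1)
 14  11110000001→1 (1)
 15  11100000011→1 (0)
 16  11000000110→1 (0)
 17  10000001100→1 (1)
 18  00000011001→0 (0)
 19  00000110010→0 (1)
 20  00001100101→0 (0)
 21  00011001010→0 (1)
 22  00110010101→0 (0)
 23  01100101010→0 (1)
 24  11001010101→1 (1)
 25  10010101011→1 (0)
 26  00101010110→0 (1)
 27  01010101101→0 (0)
 28  10101011010→1 (0)
 29  01010110100→0 (0)
 30  10101101000→1 (1)
 31  01011010001→0 (0)
 32  10110100010→1 (0)
 33  01101000100→0 (0)
 34  11010001000→1 (1)
 35  10100010001→1 (1)
 36  01000100011→0 (1)
 37  10001000111→1 (0)

00110001100001111100000011001010101101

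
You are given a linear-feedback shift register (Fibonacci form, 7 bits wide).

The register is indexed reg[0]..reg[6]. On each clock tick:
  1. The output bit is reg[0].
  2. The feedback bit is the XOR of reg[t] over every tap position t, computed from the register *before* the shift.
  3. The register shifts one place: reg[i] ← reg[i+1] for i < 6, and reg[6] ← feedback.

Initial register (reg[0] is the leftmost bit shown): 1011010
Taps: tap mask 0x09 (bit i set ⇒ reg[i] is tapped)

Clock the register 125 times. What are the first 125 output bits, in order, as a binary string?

10110100001010101111101001010001101110001111111000011101111001011001001000000100010011000101110101101100000110011010100111001

k : reg_k → out_k, fb_k
0: 1011010 → 1, fb=0
1: 0110100 → 0, fb=0
2: 1101000 → 1, fb=0
3: 1010000 → 1, fb=1
4: 0100001 → 0, fb=0
5: 1000010 → 1, fb=1
6: 0000101 → 0, fb=0
7: 0001010 → 0, fb=1
8: 0010101 → 0, fb=0
9: 0101010 → 0, fb=1
10: 1010101 → 1, fb=1
11: 0101011 → 0, fb=1
12: 1010111 → 1, fb=1
13: 0101111 → 0, fb=1
14: 1011111 → 1, fb=0
15: 0111110 → 0, fb=1
16: 1111101 → 1, fb=0
17: 1111010 → 1, fb=0
18: 1110100 → 1, fb=1
19: 1101001 → 1, fb=0
20: 1010010 → 1, fb=1
21: 0100101 → 0, fb=0
22: 1001010 → 1, fb=0
23: 0010100 → 0, fb=0
24: 0101000 → 0, fb=1
25: 1010001 → 1, fb=1
26: 0100011 → 0, fb=0
27: 1000110 → 1, fb=1
28: 0001101 → 0, fb=1
29: 0011011 → 0, fb=1
30: 0110111 → 0, fb=0
31: 1101110 → 1, fb=0
32: 1011100 → 1, fb=0
33: 0111000 → 0, fb=1
34: 1110001 → 1, fb=1
35: 1100011 → 1, fb=1
36: 1000111 → 1, fb=1
37: 0001111 → 0, fb=1
38: 0011111 → 0, fb=1
39: 0111111 → 0, fb=1
40: 1111111 → 1, fb=0
41: 1111110 → 1, fb=0
42: 1111100 → 1, fb=0
43: 1111000 → 1, fb=0
44: 1110000 → 1, fb=1
45: 1100001 → 1, fb=1
46: 1000011 → 1, fb=1
47: 0000111 → 0, fb=0
48: 0001110 → 0, fb=1
49: 0011101 → 0, fb=1
50: 0111011 → 0, fb=1
51: 1110111 → 1, fb=1
52: 1101111 → 1, fb=0
53: 1011110 → 1, fb=0
54: 0111100 → 0, fb=1
55: 1111001 → 1, fb=0
56: 1110010 → 1, fb=1
57: 1100101 → 1, fb=1
58: 1001011 → 1, fb=0
59: 0010110 → 0, fb=0
60: 0101100 → 0, fb=1
61: 1011001 → 1, fb=0
62: 0110010 → 0, fb=0
63: 1100100 → 1, fb=1
64: 1001001 → 1, fb=0
65: 0010010 → 0, fb=0
66: 0100100 → 0, fb=0
67: 1001000 → 1, fb=0
68: 0010000 → 0, fb=0
69: 0100000 → 0, fb=0
70: 1000000 → 1, fb=1
71: 0000001 → 0, fb=0
72: 0000010 → 0, fb=0
73: 0000100 → 0, fb=0
74: 0001000 → 0, fb=1
75: 0010001 → 0, fb=0
76: 0100010 → 0, fb=0
77: 1000100 → 1, fb=1
78: 0001001 → 0, fb=1
79: 0010011 → 0, fb=0
80: 0100110 → 0, fb=0
81: 1001100 → 1, fb=0
82: 0011000 → 0, fb=1
83: 0110001 → 0, fb=0
84: 1100010 → 1, fb=1
85: 1000101 → 1, fb=1
86: 0001011 → 0, fb=1
87: 0010111 → 0, fb=0
88: 0101110 → 0, fb=1
89: 1011101 → 1, fb=0
90: 0111010 → 0, fb=1
91: 1110101 → 1, fb=1
92: 1101011 → 1, fb=0
93: 1010110 → 1, fb=1
94: 0101101 → 0, fb=1
95: 1011011 → 1, fb=0
96: 0110110 → 0, fb=0
97: 1101100 → 1, fb=0
98: 1011000 → 1, fb=0
99: 0110000 → 0, fb=0
100: 1100000 → 1, fb=1
101: 1000001 → 1, fb=1
102: 0000011 → 0, fb=0
103: 0000110 → 0, fb=0
104: 0001100 → 0, fb=1
105: 0011001 → 0, fb=1
106: 0110011 → 0, fb=0
107: 1100110 → 1, fb=1
108: 1001101 → 1, fb=0
109: 0011010 → 0, fb=1
110: 0110101 → 0, fb=0
111: 1101010 → 1, fb=0
112: 1010100 → 1, fb=1
113: 0101001 → 0, fb=1
114: 1010011 → 1, fb=1
115: 0100111 → 0, fb=0
116: 1001110 → 1, fb=0
117: 0011100 → 0, fb=1
118: 0111001 → 0, fb=1
119: 1110011 → 1, fb=1
120: 1100111 → 1, fb=1
121: 1001111 → 1, fb=0
122: 0011110 → 0, fb=1
123: 0111101 → 0, fb=1
124: 1111011 → 1, fb=0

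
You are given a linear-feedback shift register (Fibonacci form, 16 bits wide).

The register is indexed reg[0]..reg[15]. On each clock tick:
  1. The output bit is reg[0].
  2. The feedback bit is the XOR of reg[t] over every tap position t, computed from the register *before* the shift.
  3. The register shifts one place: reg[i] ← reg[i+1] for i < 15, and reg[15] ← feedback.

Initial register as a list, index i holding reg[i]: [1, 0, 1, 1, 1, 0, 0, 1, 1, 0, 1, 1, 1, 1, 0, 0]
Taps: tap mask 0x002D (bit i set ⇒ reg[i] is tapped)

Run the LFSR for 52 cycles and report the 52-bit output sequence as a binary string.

1011100110111100101001010011111110111111110010110100

k : reg_k → out_k, fb_k
0: 1011100110111100 → 1, fb=1
1: 0111001101111001 → 0, fb=0
2: 1110011011110010 → 1, fb=1
3: 1100110111100101 → 1, fb=0
4: 1001101111001010 → 1, fb=0
5: 0011011110010100 → 0, fb=1
6: 0110111100101001 → 0, fb=0
7: 1101111001010010 → 1, fb=1
8: 1011110010100101 → 1, fb=0
9: 0111100101001010 → 0, fb=0
10: 1111001010010100 → 1, fb=1
11: 1110010100101001 → 1, fb=1
12: 1100101001010011 → 1, fb=1
13: 1001010010100111 → 1, fb=1
14: 0010100101001111 → 0, fb=1
15: 0101001010011111 → 0, fb=1
16: 1010010100111111 → 1, fb=1
17: 0100101001111111 → 0, fb=0
18: 1001010011111110 → 1, fb=1
19: 0010100111111101 → 0, fb=1
20: 0101001111111011 → 0, fb=1
21: 1010011111110111 → 1, fb=1
22: 0100111111101111 → 0, fb=1
23: 1001111111011111 → 1, fb=1
24: 0011111110111111 → 0, fb=1
25: 0111111101111111 → 0, fb=1
26: 1111111011111111 → 1, fb=0
27: 1111110111111110 → 1, fb=0
28: 1111101111111100 → 1, fb=1
29: 1111011111111001 → 1, fb=0
30: 1110111111110010 → 1, fb=1
31: 1101111111100101 → 1, fb=1
32: 1011111111001011 → 1, fb=0
33: 0111111110010110 → 0, fb=1
34: 1111111100101101 → 1, fb=0
35: 1111111001011010 → 1, fb=0
36: 1111110010110100 → 1, fb=0
37: 1111100101101000 → 1, fb=1
38: 1111001011010001 → 1, fb=1
39: 1110010110100011 → 1, fb=1
40: 1100101101000111 → 1, fb=1
41: 1001011010001111 → 1, fb=1
42: 0010110100011111 → 0, fb=0
43: 0101101000111110 → 0, fb=1
44: 1011010001111101 → 1, fb=0
45: 0110100011111010 → 0, fb=1
46: 1101000111110101 → 1, fb=0
47: 1010001111101010 → 1, fb=0
48: 0100011111010100 → 0, fb=1
49: 1000111110101001 → 1, fb=0
50: 0001111101010010 → 0, fb=0
51: 0011111010100100 → 0, fb=1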